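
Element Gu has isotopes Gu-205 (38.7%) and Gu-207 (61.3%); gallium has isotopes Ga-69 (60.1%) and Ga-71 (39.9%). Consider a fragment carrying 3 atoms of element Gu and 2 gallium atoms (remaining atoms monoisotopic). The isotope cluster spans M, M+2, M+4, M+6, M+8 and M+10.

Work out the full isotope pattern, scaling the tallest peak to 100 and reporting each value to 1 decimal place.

Element Gu pattern (n=3): 0.0579606 : 0.27542519 : 0.43626781 : 0.2303464
Gallium pattern (n=2): 0.361201 : 0.479598 : 0.159201
Convolve the two distributions (both contribute in 2-u steps):
  M: 0.0579606×0.361201 = 0.020935
  M+2: 0.0579606×0.479598 + 0.27542519×0.361201 = 0.127282
  M+4: 0.0579606×0.159201 + 0.27542519×0.479598 + 0.43626781×0.361201 = 0.298901
  M+6: 0.27542519×0.159201 + 0.43626781×0.479598 + 0.2303464×0.361201 = 0.336282
  M+8: 0.43626781×0.159201 + 0.2303464×0.479598 = 0.179928
  M+10: 0.2303464×0.159201 = 0.036671
Scale to base peak (0.336282) = 100: 6.2 : 37.8 : 88.9 : 100.0 : 53.5 : 10.9

6.2 : 37.8 : 88.9 : 100.0 : 53.5 : 10.9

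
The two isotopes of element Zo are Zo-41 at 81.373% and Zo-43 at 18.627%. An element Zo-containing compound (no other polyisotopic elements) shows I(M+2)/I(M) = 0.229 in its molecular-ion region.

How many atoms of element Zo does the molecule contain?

1

For n independent Zo atoms, I(M+2)/I(M) = n · (abundance Zo-43) / (abundance Zo-41) = n · 0.18627/0.81373.
n = 0.229 × 0.81373/0.18627 = 1.00 ≈ 1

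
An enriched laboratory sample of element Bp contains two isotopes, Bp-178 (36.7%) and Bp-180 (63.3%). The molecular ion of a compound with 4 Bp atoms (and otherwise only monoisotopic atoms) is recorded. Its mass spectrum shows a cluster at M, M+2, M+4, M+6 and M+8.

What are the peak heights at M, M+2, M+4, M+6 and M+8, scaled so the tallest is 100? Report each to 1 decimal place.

Expanding (0.367 + 0.633)^4:
P(M) = 0.367^4 = 0.018141
P(M+2) = 4 × 0.367^3 × 0.633^1 = 0.125159
P(M+4) = 6 × 0.367^2 × 0.633^2 = 0.323810
P(M+6) = 4 × 0.367^1 × 0.633^3 = 0.372338
P(M+8) = 0.633^4 = 0.160552
The M+6 peak is largest (0.372338); scaling to 100 gives 4.9 : 33.6 : 87.0 : 100.0 : 43.1.

4.9 : 33.6 : 87.0 : 100.0 : 43.1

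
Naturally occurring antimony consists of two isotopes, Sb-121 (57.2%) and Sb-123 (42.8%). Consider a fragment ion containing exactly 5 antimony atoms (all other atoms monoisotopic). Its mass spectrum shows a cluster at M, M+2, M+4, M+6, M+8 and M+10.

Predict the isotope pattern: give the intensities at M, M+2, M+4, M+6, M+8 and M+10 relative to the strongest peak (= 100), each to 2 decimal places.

Expanding (0.572 + 0.428)^5:
P(M) = 0.572^5 = 0.061232
P(M+2) = 5 × 0.572^4 × 0.428^1 = 0.229086
P(M+4) = 10 × 0.572^3 × 0.428^2 = 0.342827
P(M+6) = 10 × 0.572^2 × 0.428^3 = 0.256521
P(M+8) = 5 × 0.572^1 × 0.428^4 = 0.095971
P(M+10) = 0.428^5 = 0.014362
The M+4 peak is largest (0.342827); scaling to 100 gives 17.86 : 66.82 : 100.00 : 74.83 : 27.99 : 4.19.

17.86 : 66.82 : 100.00 : 74.83 : 27.99 : 4.19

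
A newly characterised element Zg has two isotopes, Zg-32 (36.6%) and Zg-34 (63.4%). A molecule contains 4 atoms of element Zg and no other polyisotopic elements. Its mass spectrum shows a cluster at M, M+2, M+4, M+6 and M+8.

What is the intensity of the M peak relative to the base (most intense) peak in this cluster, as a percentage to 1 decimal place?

Binomial terms of (0.366 + 0.634)^4: M 0.0179, M+2 0.1243, M+4 0.3231, M+6 0.3731, M+8 0.1616 → M+6 is the base peak.
P(M+6) = C(4,3) × 0.366^1 × 0.634^3 = 4 × 0.3660 × 0.2548401 = 0.373086 (base)
P(M) = C(4,0) × 0.366^4 × 0.634^0 = 1 × 0.01794421 × 1.0000 = 0.017944
Relative intensity = 0.017944 / 0.373086 × 100 = 4.8

4.8%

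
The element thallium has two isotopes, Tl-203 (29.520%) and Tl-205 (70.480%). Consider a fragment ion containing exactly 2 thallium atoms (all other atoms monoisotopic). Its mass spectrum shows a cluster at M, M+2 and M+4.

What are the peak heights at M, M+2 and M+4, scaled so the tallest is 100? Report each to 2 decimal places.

The 2 Tl atoms are independent, so intensities follow the terms of (0.29520 + 0.70480)^2.
P(M) = 0.29520^2 = 0.087143
P(M+2) = 2 × 0.29520^1 × 0.70480^1 = 0.416114
P(M+4) = 0.70480^2 = 0.496743
The M+4 peak is largest (0.496743); scaling to 100 gives 17.54 : 83.77 : 100.00.

17.54 : 83.77 : 100.00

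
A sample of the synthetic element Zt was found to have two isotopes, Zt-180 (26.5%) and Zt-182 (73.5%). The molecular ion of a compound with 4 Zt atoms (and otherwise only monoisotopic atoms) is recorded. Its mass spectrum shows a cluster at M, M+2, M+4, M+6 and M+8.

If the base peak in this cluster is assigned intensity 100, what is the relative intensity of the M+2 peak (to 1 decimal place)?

13.0

Term probabilities: M 0.0049, M+2 0.0547, M+4 0.2276, M+6 0.4209, M+8 0.2918. Base peak = M+6.
P(M+6) = C(4,3) × 0.265^1 × 0.735^3 = 4 × 0.2650 × 0.39706537 = 0.420889 (base)
P(M+2) = C(4,1) × 0.265^3 × 0.735^1 = 4 × 0.01860963 × 0.7350 = 0.054712
Relative intensity = 0.054712 / 0.420889 × 100 = 13.0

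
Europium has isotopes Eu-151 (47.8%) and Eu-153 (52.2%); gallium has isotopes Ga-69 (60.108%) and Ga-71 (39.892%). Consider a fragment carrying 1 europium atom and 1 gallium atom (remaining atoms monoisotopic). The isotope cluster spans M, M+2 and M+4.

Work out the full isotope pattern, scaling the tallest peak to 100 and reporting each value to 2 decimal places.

56.96 : 100.00 : 41.28

Europium pattern (n=1): 0.4780 : 0.5220
Gallium pattern (n=1): 0.60108 : 0.39892
Convolve the two distributions (both contribute in 2-u steps):
  M: 0.4780×0.60108 = 0.287316
  M+2: 0.4780×0.39892 + 0.5220×0.60108 = 0.504448
  M+4: 0.5220×0.39892 = 0.208236
Scale to base peak (0.504448) = 100: 56.96 : 100.00 : 41.28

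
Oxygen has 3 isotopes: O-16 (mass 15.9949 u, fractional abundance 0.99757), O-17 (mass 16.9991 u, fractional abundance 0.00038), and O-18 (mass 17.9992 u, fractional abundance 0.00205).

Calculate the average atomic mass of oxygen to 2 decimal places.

The abundance-weighted mean is 0.99757 × 15.9949 + 0.00038 × 16.9991 + 0.00205 × 17.9992
= 15.95603 + 0.00646 + 0.03690 = 15.99939 u

16.00 u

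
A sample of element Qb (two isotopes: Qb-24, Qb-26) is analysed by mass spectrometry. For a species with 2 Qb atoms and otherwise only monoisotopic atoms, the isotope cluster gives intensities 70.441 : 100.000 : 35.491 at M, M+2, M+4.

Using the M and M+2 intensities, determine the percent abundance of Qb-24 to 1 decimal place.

Write p for the Qb-24 fraction. I(M+2)/I(M) = [C(2,1)·p^1·(1−p)] / p^2 = 2·(1−p)/p = 100.000/70.441 = 1.4196
(1−p)/p = 1.4196/2 = 0.7098  ⇒  p = 1/(1 + 0.7098) = 0.5849
Qb-24: 58.5%, Qb-26: 41.5%.

58.5%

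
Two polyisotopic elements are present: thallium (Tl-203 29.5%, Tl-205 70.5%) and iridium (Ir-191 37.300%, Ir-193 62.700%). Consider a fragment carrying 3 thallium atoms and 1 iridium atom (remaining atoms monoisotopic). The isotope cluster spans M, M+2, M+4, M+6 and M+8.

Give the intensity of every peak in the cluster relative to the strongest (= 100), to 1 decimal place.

Thallium pattern (n=3): 0.02567237 : 0.18405787 : 0.43986713 : 0.35040263
Iridium pattern (n=1): 0.3730 : 0.6270
Convolve the two distributions (both contribute in 2-u steps):
  M: 0.02567237×0.3730 = 0.009576
  M+2: 0.02567237×0.6270 + 0.18405787×0.3730 = 0.084750
  M+4: 0.18405787×0.6270 + 0.43986713×0.3730 = 0.279475
  M+6: 0.43986713×0.6270 + 0.35040263×0.3730 = 0.406497
  M+8: 0.35040263×0.6270 = 0.219702
Scale to base peak (0.406497) = 100: 2.4 : 20.8 : 68.8 : 100.0 : 54.0

2.4 : 20.8 : 68.8 : 100.0 : 54.0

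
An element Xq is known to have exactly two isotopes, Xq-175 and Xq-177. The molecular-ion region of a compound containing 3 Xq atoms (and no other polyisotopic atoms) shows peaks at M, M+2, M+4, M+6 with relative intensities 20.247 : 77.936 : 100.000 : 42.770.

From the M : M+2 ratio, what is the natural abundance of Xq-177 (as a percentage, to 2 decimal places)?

56.20%

Write p for the Xq-175 fraction. I(M+2)/I(M) = [C(3,1)·p^2·(1−p)] / p^3 = 3·(1−p)/p = 77.936/20.247 = 3.8493
(1−p)/p = 3.8493/3 = 1.2831  ⇒  p = 1/(1 + 1.2831) = 0.4380
Xq-175: 43.80%, Xq-177: 56.20%.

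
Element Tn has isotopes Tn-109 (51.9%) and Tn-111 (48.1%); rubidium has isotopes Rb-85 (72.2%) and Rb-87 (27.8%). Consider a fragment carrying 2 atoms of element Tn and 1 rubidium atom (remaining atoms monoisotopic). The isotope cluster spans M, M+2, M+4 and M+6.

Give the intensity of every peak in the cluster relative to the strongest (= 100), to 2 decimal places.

44.67 : 100.00 : 70.25 : 14.77

Element Tn pattern (n=2): 0.269361 : 0.499278 : 0.231361
Rubidium pattern (n=1): 0.7220 : 0.2780
Convolve the two distributions (both contribute in 2-u steps):
  M: 0.269361×0.7220 = 0.194479
  M+2: 0.269361×0.2780 + 0.499278×0.7220 = 0.435361
  M+4: 0.499278×0.2780 + 0.231361×0.7220 = 0.305842
  M+6: 0.231361×0.2780 = 0.064318
Scale to base peak (0.435361) = 100: 44.67 : 100.00 : 70.25 : 14.77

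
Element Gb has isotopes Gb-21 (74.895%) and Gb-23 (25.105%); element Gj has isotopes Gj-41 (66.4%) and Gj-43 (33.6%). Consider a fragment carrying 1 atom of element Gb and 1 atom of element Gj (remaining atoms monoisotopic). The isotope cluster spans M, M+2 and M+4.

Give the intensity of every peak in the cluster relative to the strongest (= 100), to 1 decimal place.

Element Gb pattern (n=1): 0.74895 : 0.25105
Element Gj pattern (n=1): 0.6640 : 0.3360
Convolve the two distributions (both contribute in 2-u steps):
  M: 0.74895×0.6640 = 0.497303
  M+2: 0.74895×0.3360 + 0.25105×0.6640 = 0.418344
  M+4: 0.25105×0.3360 = 0.084353
Scale to base peak (0.497303) = 100: 100.0 : 84.1 : 17.0

100.0 : 84.1 : 17.0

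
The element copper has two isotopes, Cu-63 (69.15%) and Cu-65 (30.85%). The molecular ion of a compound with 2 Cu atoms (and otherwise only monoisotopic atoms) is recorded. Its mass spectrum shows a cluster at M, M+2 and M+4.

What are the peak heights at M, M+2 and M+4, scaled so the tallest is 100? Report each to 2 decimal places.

The 2 Cu atoms are independent, so intensities follow the terms of (0.6915 + 0.3085)^2.
P(M) = 0.6915^2 = 0.478172
P(M+2) = 2 × 0.6915^1 × 0.3085^1 = 0.426656
P(M+4) = 0.3085^2 = 0.095172
The M peak is largest (0.478172); scaling to 100 gives 100.00 : 89.23 : 19.90.

100.00 : 89.23 : 19.90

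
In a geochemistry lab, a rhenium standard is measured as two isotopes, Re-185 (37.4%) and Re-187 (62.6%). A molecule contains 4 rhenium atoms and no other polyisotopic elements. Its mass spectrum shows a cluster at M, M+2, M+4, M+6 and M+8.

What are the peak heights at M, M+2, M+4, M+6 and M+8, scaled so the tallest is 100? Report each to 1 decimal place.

5.3 : 35.7 : 89.6 : 100.0 : 41.8

Each Re atom is independently Re-185 (p = 0.374) or Re-187 (q = 0.626); the cluster is the binomial expansion (p + q)^4.
P(M) = 0.374^4 = 0.019565
P(M+2) = 4 × 0.374^3 × 0.626^1 = 0.130993
P(M+4) = 6 × 0.374^2 × 0.626^2 = 0.328884
P(M+6) = 4 × 0.374^1 × 0.626^3 = 0.366990
P(M+8) = 0.626^4 = 0.153567
The M+6 peak is largest (0.366990); scaling to 100 gives 5.3 : 35.7 : 89.6 : 100.0 : 41.8.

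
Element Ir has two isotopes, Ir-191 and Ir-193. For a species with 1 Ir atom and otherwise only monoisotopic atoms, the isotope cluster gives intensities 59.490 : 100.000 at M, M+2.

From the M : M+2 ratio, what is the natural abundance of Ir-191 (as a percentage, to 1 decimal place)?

If p is the fraction of Ir that is Ir-191, then I(M+2)/I(M) = [C(1,1)·p^0·(1−p)] / p^1 = 1·(1−p)/p = 100.000/59.490 = 1.6810
(1−p)/p = 1.6810/1 = 1.6810  ⇒  p = 1/(1 + 1.6810) = 0.3730
Ir-191: 37.3%, Ir-193: 62.7%.

37.3%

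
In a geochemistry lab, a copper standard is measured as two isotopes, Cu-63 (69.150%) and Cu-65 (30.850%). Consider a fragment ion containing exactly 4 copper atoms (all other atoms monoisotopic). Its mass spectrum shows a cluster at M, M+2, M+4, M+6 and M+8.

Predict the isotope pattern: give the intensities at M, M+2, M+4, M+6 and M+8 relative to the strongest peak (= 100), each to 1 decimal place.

The 4 Cu atoms are independent, so intensities follow the terms of (0.69150 + 0.30850)^4.
P(M) = 0.69150^4 = 0.228649
P(M+2) = 4 × 0.69150^3 × 0.30850^1 = 0.408030
P(M+4) = 6 × 0.69150^2 × 0.30850^2 = 0.273052
P(M+6) = 4 × 0.69150^1 × 0.30850^3 = 0.081212
P(M+8) = 0.30850^4 = 0.009058
The M+2 peak is largest (0.408030); scaling to 100 gives 56.0 : 100.0 : 66.9 : 19.9 : 2.2.

56.0 : 100.0 : 66.9 : 19.9 : 2.2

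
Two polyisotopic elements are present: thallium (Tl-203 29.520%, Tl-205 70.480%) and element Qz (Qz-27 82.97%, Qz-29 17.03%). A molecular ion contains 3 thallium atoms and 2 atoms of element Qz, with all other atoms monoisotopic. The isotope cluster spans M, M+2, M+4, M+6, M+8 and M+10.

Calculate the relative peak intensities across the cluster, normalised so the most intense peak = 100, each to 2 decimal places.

4.78 : 36.18 : 95.95 : 100.00 : 30.13 : 2.74

Thallium pattern (n=3): 0.02572463 : 0.18425524 : 0.43991564 : 0.35010449
Element Qz pattern (n=2): 0.68840209 : 0.28259582 : 0.02900209
Convolve the two distributions (both contribute in 2-u steps):
  M: 0.02572463×0.68840209 = 0.017709
  M+2: 0.02572463×0.28259582 + 0.18425524×0.68840209 = 0.134111
  M+4: 0.02572463×0.02900209 + 0.18425524×0.28259582 + 0.43991564×0.68840209 = 0.355655
  M+6: 0.18425524×0.02900209 + 0.43991564×0.28259582 + 0.35010449×0.68840209 = 0.370675
  M+8: 0.43991564×0.02900209 + 0.35010449×0.28259582 = 0.111697
  M+10: 0.35010449×0.02900209 = 0.010154
Scale to base peak (0.370675) = 100: 4.78 : 36.18 : 95.95 : 100.00 : 30.13 : 2.74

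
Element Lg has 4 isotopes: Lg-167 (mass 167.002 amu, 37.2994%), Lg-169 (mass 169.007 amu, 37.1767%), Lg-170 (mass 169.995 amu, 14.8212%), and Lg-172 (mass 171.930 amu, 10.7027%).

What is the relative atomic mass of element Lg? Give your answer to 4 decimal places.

168.7184 amu

The abundance-weighted mean is 0.372994 × 167.002 + 0.371767 × 169.007 + 0.148212 × 169.995 + 0.107027 × 171.930
= 62.29074 + 62.83123 + 25.19530 + 18.40115 = 168.71842 amu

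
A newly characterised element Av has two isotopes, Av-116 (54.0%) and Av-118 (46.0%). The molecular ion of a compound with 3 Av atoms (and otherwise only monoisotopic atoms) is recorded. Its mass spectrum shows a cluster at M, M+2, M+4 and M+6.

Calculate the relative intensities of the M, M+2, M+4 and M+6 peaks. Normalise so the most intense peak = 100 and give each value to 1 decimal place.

The 3 Av atoms are independent, so intensities follow the terms of (0.540 + 0.460)^3.
P(M) = 0.540^3 = 0.157464
P(M+2) = 3 × 0.540^2 × 0.460^1 = 0.402408
P(M+4) = 3 × 0.540^1 × 0.460^2 = 0.342792
P(M+6) = 0.460^3 = 0.097336
The M+2 peak is largest (0.402408); scaling to 100 gives 39.1 : 100.0 : 85.2 : 24.2.

39.1 : 100.0 : 85.2 : 24.2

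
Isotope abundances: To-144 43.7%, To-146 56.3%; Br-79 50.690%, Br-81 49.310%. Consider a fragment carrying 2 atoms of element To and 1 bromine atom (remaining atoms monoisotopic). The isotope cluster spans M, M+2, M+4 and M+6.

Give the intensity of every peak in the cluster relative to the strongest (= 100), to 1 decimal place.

24.0 : 85.2 : 100.0 : 38.8

Element To pattern (n=2): 0.190969 : 0.492062 : 0.316969
Bromine pattern (n=1): 0.5069 : 0.4931
Convolve the two distributions (both contribute in 2-u steps):
  M: 0.190969×0.5069 = 0.096802
  M+2: 0.190969×0.4931 + 0.492062×0.5069 = 0.343593
  M+4: 0.492062×0.4931 + 0.316969×0.5069 = 0.403307
  M+6: 0.316969×0.4931 = 0.156297
Scale to base peak (0.403307) = 100: 24.0 : 85.2 : 100.0 : 38.8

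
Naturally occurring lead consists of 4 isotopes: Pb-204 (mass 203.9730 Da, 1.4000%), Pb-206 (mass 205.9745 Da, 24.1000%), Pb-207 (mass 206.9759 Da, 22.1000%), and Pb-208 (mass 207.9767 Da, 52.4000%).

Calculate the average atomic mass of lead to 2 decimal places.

207.22 Da

Average mass = Σ (abundance × isotope mass) = 0.014000 × 203.9730 + 0.241000 × 205.9745 + 0.221000 × 206.9759 + 0.524000 × 207.9767
= 2.85562 + 49.63985 + 45.74167 + 108.97979 = 207.21693 Da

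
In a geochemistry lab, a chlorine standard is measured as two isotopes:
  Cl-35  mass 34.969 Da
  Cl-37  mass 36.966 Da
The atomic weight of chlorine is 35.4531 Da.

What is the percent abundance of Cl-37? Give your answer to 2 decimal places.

Writing the weighted mean with unknown fraction x of Cl-35:
34.969·x + 36.966·(1 − x) = 35.4531
(34.969 − 36.966)·x = 35.4531 − 36.966
x = -1.5129 / -1.997 = 0.75759 → 75.76% Cl-35, 24.24% Cl-37.

24.24%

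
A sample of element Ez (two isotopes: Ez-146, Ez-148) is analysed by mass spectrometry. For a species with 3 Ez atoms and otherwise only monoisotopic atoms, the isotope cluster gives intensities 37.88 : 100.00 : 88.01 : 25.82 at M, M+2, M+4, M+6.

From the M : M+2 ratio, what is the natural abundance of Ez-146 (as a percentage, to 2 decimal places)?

If p is the fraction of Ez that is Ez-146, then I(M+2)/I(M) = [C(3,1)·p^2·(1−p)] / p^3 = 3·(1−p)/p = 100.00/37.88 = 2.6399
(1−p)/p = 2.6399/3 = 0.8800  ⇒  p = 1/(1 + 0.8800) = 0.5319
Ez-146: 53.19%, Ez-148: 46.81%.

53.19%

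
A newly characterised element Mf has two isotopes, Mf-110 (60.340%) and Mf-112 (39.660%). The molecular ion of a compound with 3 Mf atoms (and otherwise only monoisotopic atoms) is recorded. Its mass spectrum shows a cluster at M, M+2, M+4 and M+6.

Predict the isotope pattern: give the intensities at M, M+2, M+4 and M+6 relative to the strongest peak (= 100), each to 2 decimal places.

Each Mf atom is independently Mf-110 (p = 0.60340) or Mf-112 (q = 0.39660); the cluster is the binomial expansion (p + q)^3.
P(M) = 0.60340^3 = 0.219693
P(M+2) = 3 × 0.60340^2 × 0.39660^1 = 0.433196
P(M+4) = 3 × 0.60340^1 × 0.39660^2 = 0.284729
P(M+6) = 0.39660^3 = 0.062382
The M+2 peak is largest (0.433196); scaling to 100 gives 50.71 : 100.00 : 65.73 : 14.40.

50.71 : 100.00 : 65.73 : 14.40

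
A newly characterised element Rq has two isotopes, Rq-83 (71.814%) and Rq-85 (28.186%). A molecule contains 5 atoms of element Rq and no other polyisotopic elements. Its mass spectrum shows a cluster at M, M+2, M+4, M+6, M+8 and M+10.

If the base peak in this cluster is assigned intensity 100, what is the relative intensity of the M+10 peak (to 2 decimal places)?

0.47

Term probabilities: M 0.1910, M+2 0.3748, M+4 0.2942, M+6 0.1155, M+8 0.0227, M+10 0.0018. Base peak = M+2.
P(M+2) = C(5,1) × 0.71814^4 × 0.28186^1 = 5 × 0.26597234 × 0.28186 = 0.374835 (base)
P(M+10) = C(5,5) × 0.71814^0 × 0.28186^5 = 1 × 1.0000 × 0.00177896 = 0.001779
Relative intensity = 0.001779 / 0.374835 × 100 = 0.47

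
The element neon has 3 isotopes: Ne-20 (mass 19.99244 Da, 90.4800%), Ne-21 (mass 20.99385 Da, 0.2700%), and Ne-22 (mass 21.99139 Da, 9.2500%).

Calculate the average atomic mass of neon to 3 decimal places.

20.180 Da

Average mass = Σ (abundance × isotope mass) = 0.904800 × 19.99244 + 0.002700 × 20.99385 + 0.092500 × 21.99139
= 18.089160 + 0.056683 + 2.034204 = 20.180047 Da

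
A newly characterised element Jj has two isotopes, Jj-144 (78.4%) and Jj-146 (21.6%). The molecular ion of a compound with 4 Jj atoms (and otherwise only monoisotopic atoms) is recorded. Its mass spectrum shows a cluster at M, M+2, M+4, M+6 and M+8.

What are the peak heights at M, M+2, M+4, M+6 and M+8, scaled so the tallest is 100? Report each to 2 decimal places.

90.74 : 100.00 : 41.33 : 7.59 : 0.52

The 4 Jj atoms are independent, so intensities follow the terms of (0.784 + 0.216)^4.
P(M) = 0.784^4 = 0.377802
P(M+2) = 4 × 0.784^3 × 0.216^1 = 0.416353
P(M+4) = 6 × 0.784^2 × 0.216^2 = 0.172064
P(M+6) = 4 × 0.784^1 × 0.216^3 = 0.031604
P(M+8) = 0.216^4 = 0.002177
The M+2 peak is largest (0.416353); scaling to 100 gives 90.74 : 100.00 : 41.33 : 7.59 : 0.52.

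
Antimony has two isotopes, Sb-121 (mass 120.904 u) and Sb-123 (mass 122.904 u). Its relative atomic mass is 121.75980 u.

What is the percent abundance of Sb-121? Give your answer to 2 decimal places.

Writing the weighted mean with unknown fraction x of Sb-121:
120.904·x + 122.904·(1 − x) = 121.75980
(120.904 − 122.904)·x = 121.75980 − 122.904
x = -1.14420 / -2.000 = 0.57210 → 57.21% Sb-121, 42.79% Sb-123.

57.21%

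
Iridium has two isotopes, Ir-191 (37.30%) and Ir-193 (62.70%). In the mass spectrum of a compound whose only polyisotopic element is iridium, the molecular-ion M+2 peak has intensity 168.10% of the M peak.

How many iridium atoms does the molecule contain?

1

The M+2/M ratio from n Ir atoms is n · q/p = n · 0.6270/0.3730.
n = 1.6810 × 0.3730/0.6270 = 1.00 ≈ 1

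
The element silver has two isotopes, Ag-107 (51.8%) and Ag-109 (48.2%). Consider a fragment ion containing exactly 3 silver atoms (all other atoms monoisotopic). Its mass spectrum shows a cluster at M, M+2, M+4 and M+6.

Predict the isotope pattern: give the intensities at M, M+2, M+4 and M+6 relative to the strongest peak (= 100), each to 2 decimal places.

Each Ag atom is independently Ag-107 (p = 0.518) or Ag-109 (q = 0.482); the cluster is the binomial expansion (p + q)^3.
P(M) = 0.518^3 = 0.138992
P(M+2) = 3 × 0.518^2 × 0.482^1 = 0.387997
P(M+4) = 3 × 0.518^1 × 0.482^2 = 0.361031
P(M+6) = 0.482^3 = 0.111980
The M+2 peak is largest (0.387997); scaling to 100 gives 35.82 : 100.00 : 93.05 : 28.86.

35.82 : 100.00 : 93.05 : 28.86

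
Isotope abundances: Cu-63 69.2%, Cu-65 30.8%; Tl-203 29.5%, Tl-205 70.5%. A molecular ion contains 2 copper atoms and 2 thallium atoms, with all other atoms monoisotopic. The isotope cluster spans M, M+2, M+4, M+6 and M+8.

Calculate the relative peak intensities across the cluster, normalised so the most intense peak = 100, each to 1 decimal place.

9.8 : 55.8 : 100.0 : 59.3 : 11.1

Copper pattern (n=2): 0.478864 : 0.426272 : 0.094864
Thallium pattern (n=2): 0.087025 : 0.41595 : 0.497025
Convolve the two distributions (both contribute in 2-u steps):
  M: 0.478864×0.087025 = 0.041673
  M+2: 0.478864×0.41595 + 0.426272×0.087025 = 0.236280
  M+4: 0.478864×0.497025 + 0.426272×0.41595 + 0.094864×0.087025 = 0.423571
  M+6: 0.426272×0.497025 + 0.094864×0.41595 = 0.251327
  M+8: 0.094864×0.497025 = 0.047150
Scale to base peak (0.423571) = 100: 9.8 : 55.8 : 100.0 : 59.3 : 11.1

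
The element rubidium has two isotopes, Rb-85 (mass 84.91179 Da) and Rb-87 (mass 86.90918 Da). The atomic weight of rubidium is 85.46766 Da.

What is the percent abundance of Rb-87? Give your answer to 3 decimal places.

27.830%

Writing the weighted mean with unknown fraction x of Rb-85:
84.91179·x + 86.90918·(1 − x) = 85.46766
(84.91179 − 86.90918)·x = 85.46766 − 86.90918
x = -1.44152 / -1.99739 = 0.72170 → 72.170% Rb-85, 27.830% Rb-87.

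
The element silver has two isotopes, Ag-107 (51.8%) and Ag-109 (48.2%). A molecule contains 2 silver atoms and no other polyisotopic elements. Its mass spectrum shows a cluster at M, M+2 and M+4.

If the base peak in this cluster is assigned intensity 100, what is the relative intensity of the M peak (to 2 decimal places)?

53.73

Binomial terms of (0.518 + 0.482)^2: M 0.2683, M+2 0.4994, M+4 0.2323 → M+2 is the base peak.
P(M+2) = C(2,1) × 0.518^1 × 0.482^1 = 2 × 0.5180 × 0.4820 = 0.499352 (base)
P(M) = C(2,0) × 0.518^2 × 0.482^0 = 1 × 0.268324 × 1.0000 = 0.268324
Relative intensity = 0.268324 / 0.499352 × 100 = 53.73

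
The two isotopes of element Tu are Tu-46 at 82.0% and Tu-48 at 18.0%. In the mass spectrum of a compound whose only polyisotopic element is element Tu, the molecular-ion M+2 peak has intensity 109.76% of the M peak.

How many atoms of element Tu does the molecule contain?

5

With n Tu atoms, P(M+2)/P(M) = C(n,1)·p^(n−1)q / p^n = n·q/p = n · 0.180/0.820.
n = 1.0976 × 0.820/0.180 = 5.00 ≈ 5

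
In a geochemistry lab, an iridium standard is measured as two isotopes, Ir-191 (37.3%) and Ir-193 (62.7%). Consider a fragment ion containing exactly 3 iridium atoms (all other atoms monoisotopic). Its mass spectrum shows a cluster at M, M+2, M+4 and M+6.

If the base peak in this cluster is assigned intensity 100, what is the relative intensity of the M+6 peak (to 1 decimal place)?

56.0

Term probabilities: M 0.0519, M+2 0.2617, M+4 0.4399, M+6 0.2465. Base peak = M+4.
P(M+4) = C(3,2) × 0.373^1 × 0.627^2 = 3 × 0.3730 × 0.393129 = 0.439911 (base)
P(M+6) = C(3,3) × 0.373^0 × 0.627^3 = 1 × 1.0000 × 0.24649188 = 0.246492
Relative intensity = 0.246492 / 0.439911 × 100 = 56.0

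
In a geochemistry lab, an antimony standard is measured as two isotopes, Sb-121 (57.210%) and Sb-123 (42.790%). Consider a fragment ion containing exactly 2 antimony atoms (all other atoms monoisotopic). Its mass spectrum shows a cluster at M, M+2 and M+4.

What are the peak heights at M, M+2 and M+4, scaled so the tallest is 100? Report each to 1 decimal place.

Expanding (0.57210 + 0.42790)^2:
P(M) = 0.57210^2 = 0.327298
P(M+2) = 2 × 0.57210^1 × 0.42790^1 = 0.489603
P(M+4) = 0.42790^2 = 0.183098
The M+2 peak is largest (0.489603); scaling to 100 gives 66.8 : 100.0 : 37.4.

66.8 : 100.0 : 37.4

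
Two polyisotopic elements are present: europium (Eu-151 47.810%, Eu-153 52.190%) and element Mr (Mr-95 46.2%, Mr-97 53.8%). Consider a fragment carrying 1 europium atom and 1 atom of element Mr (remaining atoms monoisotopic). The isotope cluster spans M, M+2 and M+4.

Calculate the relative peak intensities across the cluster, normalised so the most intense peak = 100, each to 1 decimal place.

44.3 : 100.0 : 56.3

Europium pattern (n=1): 0.4781 : 0.5219
Element Mr pattern (n=1): 0.4620 : 0.5380
Convolve the two distributions (both contribute in 2-u steps):
  M: 0.4781×0.4620 = 0.220882
  M+2: 0.4781×0.5380 + 0.5219×0.4620 = 0.498336
  M+4: 0.5219×0.5380 = 0.280782
Scale to base peak (0.498336) = 100: 44.3 : 100.0 : 56.3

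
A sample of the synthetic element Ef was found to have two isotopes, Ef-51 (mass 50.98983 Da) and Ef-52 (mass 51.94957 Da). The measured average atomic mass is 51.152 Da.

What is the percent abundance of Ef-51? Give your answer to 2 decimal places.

83.10%

Let x be the fractional abundance of Ef-51; then Ef-52 has abundance 1 − x.
50.98983·x + 51.94957·(1 − x) = 51.152
(50.98983 − 51.94957)·x = 51.152 − 51.94957
x = -0.79757 / -0.95974 = 0.83103 → 83.10% Ef-51, 16.90% Ef-52.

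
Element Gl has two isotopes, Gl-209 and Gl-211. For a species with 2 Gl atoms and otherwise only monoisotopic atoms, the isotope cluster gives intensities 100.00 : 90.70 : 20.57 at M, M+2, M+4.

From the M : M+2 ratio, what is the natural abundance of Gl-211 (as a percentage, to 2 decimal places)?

31.20%

Write p for the Gl-209 fraction. I(M+2)/I(M) = [C(2,1)·p^1·(1−p)] / p^2 = 2·(1−p)/p = 90.70/100.00 = 0.9070
(1−p)/p = 0.9070/2 = 0.4535  ⇒  p = 1/(1 + 0.4535) = 0.6880
Gl-209: 68.80%, Gl-211: 31.20%.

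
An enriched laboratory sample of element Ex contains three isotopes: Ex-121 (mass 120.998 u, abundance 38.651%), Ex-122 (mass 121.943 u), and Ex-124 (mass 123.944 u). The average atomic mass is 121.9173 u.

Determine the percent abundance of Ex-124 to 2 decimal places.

Let x and y be the fractions of Ex-122 and Ex-124. Then x + y = 1 − 0.38651 = 0.61349 and 121.943x + 123.944y = 121.9173 − 0.38651×120.998 = 75.15036302.
Substituting: 121.943x + 123.944(0.61349 − x) = 75.15036302
(121.943 − 123.944)x = -0.88804154  ⇒  x = 0.44380, y = 0.16969
Ex-122: 44.38%, Ex-124: 16.97%.

16.97%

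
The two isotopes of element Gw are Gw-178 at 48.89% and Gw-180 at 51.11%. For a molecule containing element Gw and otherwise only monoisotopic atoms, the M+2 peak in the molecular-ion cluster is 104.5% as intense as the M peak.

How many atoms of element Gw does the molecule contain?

1

The M+2/M ratio from n Gw atoms is n · q/p = n · 0.5111/0.4889.
n = 1.045 × 0.4889/0.5111 = 1.00 ≈ 1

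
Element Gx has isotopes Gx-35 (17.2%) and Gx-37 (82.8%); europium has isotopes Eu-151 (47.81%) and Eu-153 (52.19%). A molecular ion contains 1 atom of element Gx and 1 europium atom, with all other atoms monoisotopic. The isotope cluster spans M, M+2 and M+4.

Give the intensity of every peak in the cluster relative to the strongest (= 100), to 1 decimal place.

Element Gx pattern (n=1): 0.1720 : 0.8280
Europium pattern (n=1): 0.4781 : 0.5219
Convolve the two distributions (both contribute in 2-u steps):
  M: 0.1720×0.4781 = 0.082233
  M+2: 0.1720×0.5219 + 0.8280×0.4781 = 0.485634
  M+4: 0.8280×0.5219 = 0.432133
Scale to base peak (0.485634) = 100: 16.9 : 100.0 : 89.0

16.9 : 100.0 : 89.0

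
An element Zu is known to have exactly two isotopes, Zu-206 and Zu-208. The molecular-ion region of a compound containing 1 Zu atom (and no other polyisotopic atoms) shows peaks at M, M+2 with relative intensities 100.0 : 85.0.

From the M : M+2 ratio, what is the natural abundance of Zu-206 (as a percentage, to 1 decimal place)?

54.1%

Write p for the Zu-206 fraction. I(M+2)/I(M) = [C(1,1)·p^0·(1−p)] / p^1 = 1·(1−p)/p = 85.0/100.0 = 0.8500
(1−p)/p = 0.8500/1 = 0.8500  ⇒  p = 1/(1 + 0.8500) = 0.5405
Zu-206: 54.1%, Zu-208: 45.9%.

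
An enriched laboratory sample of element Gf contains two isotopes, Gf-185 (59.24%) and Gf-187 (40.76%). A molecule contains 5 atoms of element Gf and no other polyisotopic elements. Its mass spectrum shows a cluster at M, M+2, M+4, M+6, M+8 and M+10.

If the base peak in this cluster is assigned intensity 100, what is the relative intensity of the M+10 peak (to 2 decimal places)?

3.26

Term probabilities: M 0.0730, M+2 0.2510, M+4 0.3454, M+6 0.2376, M+8 0.0818, M+10 0.0113. Base peak = M+4.
P(M+4) = C(5,2) × 0.5924^3 × 0.4076^2 = 10 × 0.20789553 × 0.16613776 = 0.345393 (base)
P(M+10) = C(5,5) × 0.5924^0 × 0.4076^5 = 1 × 1.0000 × 0.01125048 = 0.011250
Relative intensity = 0.011250 / 0.345393 × 100 = 3.26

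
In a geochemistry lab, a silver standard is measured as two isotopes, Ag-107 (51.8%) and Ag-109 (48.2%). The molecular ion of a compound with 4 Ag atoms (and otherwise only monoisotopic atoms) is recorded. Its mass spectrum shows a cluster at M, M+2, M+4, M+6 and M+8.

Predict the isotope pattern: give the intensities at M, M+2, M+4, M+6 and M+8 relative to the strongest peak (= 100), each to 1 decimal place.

The 4 Ag atoms are independent, so intensities follow the terms of (0.518 + 0.482)^4.
P(M) = 0.518^4 = 0.071998
P(M+2) = 4 × 0.518^3 × 0.482^1 = 0.267976
P(M+4) = 6 × 0.518^2 × 0.482^2 = 0.374029
P(M+6) = 4 × 0.518^1 × 0.482^3 = 0.232023
P(M+8) = 0.482^4 = 0.053974
The M+4 peak is largest (0.374029); scaling to 100 gives 19.2 : 71.6 : 100.0 : 62.0 : 14.4.

19.2 : 71.6 : 100.0 : 62.0 : 14.4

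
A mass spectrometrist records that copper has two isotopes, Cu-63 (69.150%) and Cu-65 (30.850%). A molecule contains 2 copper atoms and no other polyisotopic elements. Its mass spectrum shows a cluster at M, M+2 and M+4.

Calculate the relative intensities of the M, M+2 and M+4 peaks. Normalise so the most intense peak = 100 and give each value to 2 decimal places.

100.00 : 89.23 : 19.90

Each Cu atom is independently Cu-63 (p = 0.69150) or Cu-65 (q = 0.30850); the cluster is the binomial expansion (p + q)^2.
P(M) = 0.69150^2 = 0.478172
P(M+2) = 2 × 0.69150^1 × 0.30850^1 = 0.426656
P(M+4) = 0.30850^2 = 0.095172
The M peak is largest (0.478172); scaling to 100 gives 100.00 : 89.23 : 19.90.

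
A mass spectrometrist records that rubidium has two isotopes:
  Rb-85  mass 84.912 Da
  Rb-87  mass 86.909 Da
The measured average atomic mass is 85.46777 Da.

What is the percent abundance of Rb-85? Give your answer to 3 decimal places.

With x = fraction of Rb-85 (so Rb-87 is 1 − x):
84.912·x + 86.909·(1 − x) = 85.46777
(84.912 − 86.909)·x = 85.46777 − 86.909
x = -1.44123 / -1.997 = 0.72170 → 72.170% Rb-85, 27.830% Rb-87.

72.170%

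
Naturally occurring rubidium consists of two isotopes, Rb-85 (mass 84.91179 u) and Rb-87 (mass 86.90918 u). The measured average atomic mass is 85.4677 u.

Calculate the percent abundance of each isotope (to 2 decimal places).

Rb-85: 72.17%, Rb-87: 27.83%

Let x be the fractional abundance of Rb-85; then Rb-87 has abundance 1 − x.
84.91179·x + 86.90918·(1 − x) = 85.4677
(84.91179 − 86.90918)·x = 85.4677 − 86.90918
x = -1.44148 / -1.99739 = 0.72168 → 72.17% Rb-85, 27.83% Rb-87.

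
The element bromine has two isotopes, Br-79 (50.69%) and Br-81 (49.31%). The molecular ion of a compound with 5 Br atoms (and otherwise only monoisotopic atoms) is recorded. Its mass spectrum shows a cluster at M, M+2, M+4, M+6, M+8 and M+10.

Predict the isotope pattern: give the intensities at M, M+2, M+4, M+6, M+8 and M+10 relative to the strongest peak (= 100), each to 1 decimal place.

10.6 : 51.4 : 100.0 : 97.3 : 47.3 : 9.2

The 5 Br atoms are independent, so intensities follow the terms of (0.5069 + 0.4931)^5.
P(M) = 0.5069^5 = 0.033467
P(M+2) = 5 × 0.5069^4 × 0.4931^1 = 0.162777
P(M+4) = 10 × 0.5069^3 × 0.4931^2 = 0.316692
P(M+6) = 10 × 0.5069^2 × 0.4931^3 = 0.308070
P(M+8) = 5 × 0.5069^1 × 0.4931^4 = 0.149842
P(M+10) = 0.4931^5 = 0.029152
The M+4 peak is largest (0.316692); scaling to 100 gives 10.6 : 51.4 : 100.0 : 97.3 : 47.3 : 9.2.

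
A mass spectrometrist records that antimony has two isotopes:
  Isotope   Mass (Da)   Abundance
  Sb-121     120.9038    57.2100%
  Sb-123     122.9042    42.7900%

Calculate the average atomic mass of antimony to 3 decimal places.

Average mass = Σ (abundance × isotope mass) = 0.572100 × 120.9038 + 0.427900 × 122.9042
= 69.16906 + 52.59071 = 121.75977 Da

121.760 Da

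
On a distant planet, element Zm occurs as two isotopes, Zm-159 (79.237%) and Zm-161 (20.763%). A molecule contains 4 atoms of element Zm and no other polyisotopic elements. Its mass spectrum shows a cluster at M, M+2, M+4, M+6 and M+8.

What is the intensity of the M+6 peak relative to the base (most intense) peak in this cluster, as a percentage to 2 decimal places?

Term probabilities: M 0.3942, M+2 0.4132, M+4 0.1624, M+6 0.0284, M+8 0.0019. Base peak = M+2.
P(M+2) = C(4,1) × 0.79237^3 × 0.20763^1 = 4 × 0.49748968 × 0.20763 = 0.413175 (base)
P(M+6) = C(4,3) × 0.79237^1 × 0.20763^3 = 4 × 0.79237 × 0.00895097 = 0.028370
Relative intensity = 0.028370 / 0.413175 × 100 = 6.87

6.87%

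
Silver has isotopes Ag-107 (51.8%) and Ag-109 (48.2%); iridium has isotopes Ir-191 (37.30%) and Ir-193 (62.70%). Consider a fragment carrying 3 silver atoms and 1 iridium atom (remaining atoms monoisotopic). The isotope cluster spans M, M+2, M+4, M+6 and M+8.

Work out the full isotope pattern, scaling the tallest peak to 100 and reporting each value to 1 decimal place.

13.7 : 61.4 : 100.0 : 70.9 : 18.6

Silver pattern (n=3): 0.13899183 : 0.3879965 : 0.3610315 : 0.11198017
Iridium pattern (n=1): 0.3730 : 0.6270
Convolve the two distributions (both contribute in 2-u steps):
  M: 0.13899183×0.3730 = 0.051844
  M+2: 0.13899183×0.6270 + 0.3879965×0.3730 = 0.231871
  M+4: 0.3879965×0.6270 + 0.3610315×0.3730 = 0.377939
  M+6: 0.3610315×0.6270 + 0.11198017×0.3730 = 0.268135
  M+8: 0.11198017×0.6270 = 0.070212
Scale to base peak (0.377939) = 100: 13.7 : 61.4 : 100.0 : 70.9 : 18.6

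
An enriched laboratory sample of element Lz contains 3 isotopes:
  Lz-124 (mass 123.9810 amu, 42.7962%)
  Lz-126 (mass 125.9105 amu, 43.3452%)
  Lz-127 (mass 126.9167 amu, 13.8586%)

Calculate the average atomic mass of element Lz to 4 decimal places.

125.2242 amu

Weight each isotope mass by its fractional abundance: 0.427962 × 123.9810 + 0.433452 × 125.9105 + 0.138586 × 126.9167
= 53.05916 + 54.57616 + 17.58888 = 125.22420 amu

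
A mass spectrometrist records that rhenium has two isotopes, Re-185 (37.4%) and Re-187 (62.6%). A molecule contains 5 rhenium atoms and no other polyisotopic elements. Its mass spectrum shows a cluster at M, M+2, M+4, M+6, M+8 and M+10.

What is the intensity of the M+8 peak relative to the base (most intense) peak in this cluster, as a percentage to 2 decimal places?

Binomial terms of (0.374 + 0.626)^5: M 0.0073, M+2 0.0612, M+4 0.2050, M+6 0.3431, M+8 0.2872, M+10 0.0961 → M+6 is the base peak.
P(M+6) = C(5,3) × 0.374^2 × 0.626^3 = 10 × 0.139876 × 0.24531438 = 0.343136 (base)
P(M+8) = C(5,4) × 0.374^1 × 0.626^4 = 5 × 0.3740 × 0.1535668 = 0.287170
Relative intensity = 0.287170 / 0.343136 × 100 = 83.69

83.69%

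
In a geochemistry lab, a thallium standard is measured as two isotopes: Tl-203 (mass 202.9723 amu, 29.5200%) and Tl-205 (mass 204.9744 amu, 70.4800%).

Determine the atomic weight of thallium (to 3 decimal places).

204.383 amu

Average mass = Σ (abundance × isotope mass) = 0.295200 × 202.9723 + 0.704800 × 204.9744
= 59.91742 + 144.46596 = 204.38338 amu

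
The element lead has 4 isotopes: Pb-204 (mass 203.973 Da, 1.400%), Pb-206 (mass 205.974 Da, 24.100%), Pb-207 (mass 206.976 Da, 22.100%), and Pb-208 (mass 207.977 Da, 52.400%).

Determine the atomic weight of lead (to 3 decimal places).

The abundance-weighted mean is 0.01400 × 203.973 + 0.24100 × 205.974 + 0.22100 × 206.976 + 0.52400 × 207.977
= 2.8556 + 49.6397 + 45.7417 + 108.9799 = 207.2169 Da

207.217 Da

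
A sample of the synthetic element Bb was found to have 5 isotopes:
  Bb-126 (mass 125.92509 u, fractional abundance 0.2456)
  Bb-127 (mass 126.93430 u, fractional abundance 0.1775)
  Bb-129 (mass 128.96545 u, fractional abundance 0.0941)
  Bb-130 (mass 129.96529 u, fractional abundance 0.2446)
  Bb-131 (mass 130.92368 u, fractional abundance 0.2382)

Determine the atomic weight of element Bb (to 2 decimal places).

The abundance-weighted mean is 0.2456 × 125.92509 + 0.1775 × 126.93430 + 0.0941 × 128.96545 + 0.2446 × 129.96529 + 0.2382 × 130.92368
= 30.927202 + 22.530838 + 12.135649 + 31.789510 + 31.186021 = 128.569220 u

128.57 u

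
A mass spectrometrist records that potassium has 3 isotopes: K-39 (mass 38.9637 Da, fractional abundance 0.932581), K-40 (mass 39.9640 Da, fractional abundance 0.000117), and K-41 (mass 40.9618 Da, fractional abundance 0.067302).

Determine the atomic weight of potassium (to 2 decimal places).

39.10 Da

Weight each isotope mass by its fractional abundance: 0.932581 × 38.9637 + 0.000117 × 39.9640 + 0.067302 × 40.9618
= 36.33681 + 0.00468 + 2.75681 = 39.09830 Da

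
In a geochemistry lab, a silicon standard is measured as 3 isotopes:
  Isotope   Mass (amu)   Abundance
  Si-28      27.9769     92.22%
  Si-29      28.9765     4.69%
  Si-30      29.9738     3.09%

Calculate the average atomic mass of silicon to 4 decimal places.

28.0855 amu

The abundance-weighted mean is 0.9222 × 27.9769 + 0.0469 × 28.9765 + 0.0309 × 29.9738
= 25.80030 + 1.35900 + 0.92619 = 28.08549 amu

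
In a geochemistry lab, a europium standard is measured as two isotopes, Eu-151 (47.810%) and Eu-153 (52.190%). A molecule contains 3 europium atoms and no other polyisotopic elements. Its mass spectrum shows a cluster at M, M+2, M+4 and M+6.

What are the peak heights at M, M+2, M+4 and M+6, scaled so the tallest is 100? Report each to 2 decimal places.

27.97 : 91.61 : 100.00 : 36.39

The 3 Eu atoms are independent, so intensities follow the terms of (0.47810 + 0.52190)^3.
P(M) = 0.47810^3 = 0.109284
P(M+2) = 3 × 0.47810^2 × 0.52190^1 = 0.357887
P(M+4) = 3 × 0.47810^1 × 0.52190^2 = 0.390674
P(M+6) = 0.52190^3 = 0.142155
The M+4 peak is largest (0.390674); scaling to 100 gives 27.97 : 91.61 : 100.00 : 36.39.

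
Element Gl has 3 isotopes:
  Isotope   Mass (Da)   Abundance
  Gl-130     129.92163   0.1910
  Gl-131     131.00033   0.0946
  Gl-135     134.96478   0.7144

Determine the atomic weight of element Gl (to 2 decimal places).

The abundance-weighted mean is 0.1910 × 129.92163 + 0.0946 × 131.00033 + 0.7144 × 134.96478
= 24.815031 + 12.392631 + 96.418839 = 133.626501 Da

133.63 Da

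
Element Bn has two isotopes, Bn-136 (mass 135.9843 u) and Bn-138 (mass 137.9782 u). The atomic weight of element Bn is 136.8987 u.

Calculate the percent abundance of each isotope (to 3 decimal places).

Bn-136: 54.140%, Bn-138: 45.860%

Writing the weighted mean with unknown fraction x of Bn-136:
135.9843·x + 137.9782·(1 − x) = 136.8987
(135.9843 − 137.9782)·x = 136.8987 − 137.9782
x = -1.0795 / -1.9939 = 0.54140 → 54.140% Bn-136, 45.860% Bn-138.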